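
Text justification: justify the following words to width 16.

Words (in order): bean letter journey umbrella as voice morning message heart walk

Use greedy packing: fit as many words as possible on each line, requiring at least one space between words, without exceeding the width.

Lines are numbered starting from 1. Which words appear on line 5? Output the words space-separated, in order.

Line 1: ['bean', 'letter'] (min_width=11, slack=5)
Line 2: ['journey', 'umbrella'] (min_width=16, slack=0)
Line 3: ['as', 'voice', 'morning'] (min_width=16, slack=0)
Line 4: ['message', 'heart'] (min_width=13, slack=3)
Line 5: ['walk'] (min_width=4, slack=12)

Answer: walk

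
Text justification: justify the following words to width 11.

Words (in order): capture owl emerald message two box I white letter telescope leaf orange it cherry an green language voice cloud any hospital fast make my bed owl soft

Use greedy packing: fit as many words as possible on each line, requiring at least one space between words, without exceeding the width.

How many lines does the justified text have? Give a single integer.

Line 1: ['capture', 'owl'] (min_width=11, slack=0)
Line 2: ['emerald'] (min_width=7, slack=4)
Line 3: ['message', 'two'] (min_width=11, slack=0)
Line 4: ['box', 'I', 'white'] (min_width=11, slack=0)
Line 5: ['letter'] (min_width=6, slack=5)
Line 6: ['telescope'] (min_width=9, slack=2)
Line 7: ['leaf', 'orange'] (min_width=11, slack=0)
Line 8: ['it', 'cherry'] (min_width=9, slack=2)
Line 9: ['an', 'green'] (min_width=8, slack=3)
Line 10: ['language'] (min_width=8, slack=3)
Line 11: ['voice', 'cloud'] (min_width=11, slack=0)
Line 12: ['any'] (min_width=3, slack=8)
Line 13: ['hospital'] (min_width=8, slack=3)
Line 14: ['fast', 'make'] (min_width=9, slack=2)
Line 15: ['my', 'bed', 'owl'] (min_width=10, slack=1)
Line 16: ['soft'] (min_width=4, slack=7)
Total lines: 16

Answer: 16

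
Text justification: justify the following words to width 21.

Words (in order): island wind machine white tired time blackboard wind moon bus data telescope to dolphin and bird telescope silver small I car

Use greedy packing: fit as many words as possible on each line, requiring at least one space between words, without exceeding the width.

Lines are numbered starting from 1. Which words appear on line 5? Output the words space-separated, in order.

Line 1: ['island', 'wind', 'machine'] (min_width=19, slack=2)
Line 2: ['white', 'tired', 'time'] (min_width=16, slack=5)
Line 3: ['blackboard', 'wind', 'moon'] (min_width=20, slack=1)
Line 4: ['bus', 'data', 'telescope', 'to'] (min_width=21, slack=0)
Line 5: ['dolphin', 'and', 'bird'] (min_width=16, slack=5)
Line 6: ['telescope', 'silver'] (min_width=16, slack=5)
Line 7: ['small', 'I', 'car'] (min_width=11, slack=10)

Answer: dolphin and bird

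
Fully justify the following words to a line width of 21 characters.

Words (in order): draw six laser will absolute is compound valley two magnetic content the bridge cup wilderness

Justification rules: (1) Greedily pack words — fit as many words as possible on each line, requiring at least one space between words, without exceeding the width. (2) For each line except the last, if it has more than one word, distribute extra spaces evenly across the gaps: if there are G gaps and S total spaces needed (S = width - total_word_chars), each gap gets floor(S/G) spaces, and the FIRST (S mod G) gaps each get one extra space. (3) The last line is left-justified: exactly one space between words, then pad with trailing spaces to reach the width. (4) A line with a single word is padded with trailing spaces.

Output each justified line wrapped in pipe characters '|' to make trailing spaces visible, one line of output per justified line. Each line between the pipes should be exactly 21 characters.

Answer: |draw  six  laser will|
|absolute  is compound|
|valley  two  magnetic|
|content   the  bridge|
|cup wilderness       |

Derivation:
Line 1: ['draw', 'six', 'laser', 'will'] (min_width=19, slack=2)
Line 2: ['absolute', 'is', 'compound'] (min_width=20, slack=1)
Line 3: ['valley', 'two', 'magnetic'] (min_width=19, slack=2)
Line 4: ['content', 'the', 'bridge'] (min_width=18, slack=3)
Line 5: ['cup', 'wilderness'] (min_width=14, slack=7)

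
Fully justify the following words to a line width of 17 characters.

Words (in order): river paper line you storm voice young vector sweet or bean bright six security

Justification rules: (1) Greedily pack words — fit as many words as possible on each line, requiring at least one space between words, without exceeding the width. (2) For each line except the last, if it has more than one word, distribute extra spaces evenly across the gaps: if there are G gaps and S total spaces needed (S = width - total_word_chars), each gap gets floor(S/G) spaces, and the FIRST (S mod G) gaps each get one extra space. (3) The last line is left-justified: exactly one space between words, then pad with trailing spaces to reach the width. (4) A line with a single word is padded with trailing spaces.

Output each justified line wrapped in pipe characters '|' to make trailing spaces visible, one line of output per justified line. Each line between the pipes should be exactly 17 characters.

Answer: |river  paper line|
|you  storm  voice|
|young      vector|
|sweet   or   bean|
|bright        six|
|security         |

Derivation:
Line 1: ['river', 'paper', 'line'] (min_width=16, slack=1)
Line 2: ['you', 'storm', 'voice'] (min_width=15, slack=2)
Line 3: ['young', 'vector'] (min_width=12, slack=5)
Line 4: ['sweet', 'or', 'bean'] (min_width=13, slack=4)
Line 5: ['bright', 'six'] (min_width=10, slack=7)
Line 6: ['security'] (min_width=8, slack=9)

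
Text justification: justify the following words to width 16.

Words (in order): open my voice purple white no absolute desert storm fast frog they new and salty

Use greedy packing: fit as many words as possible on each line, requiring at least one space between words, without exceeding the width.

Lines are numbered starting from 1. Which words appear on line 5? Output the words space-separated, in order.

Line 1: ['open', 'my', 'voice'] (min_width=13, slack=3)
Line 2: ['purple', 'white', 'no'] (min_width=15, slack=1)
Line 3: ['absolute', 'desert'] (min_width=15, slack=1)
Line 4: ['storm', 'fast', 'frog'] (min_width=15, slack=1)
Line 5: ['they', 'new', 'and'] (min_width=12, slack=4)
Line 6: ['salty'] (min_width=5, slack=11)

Answer: they new and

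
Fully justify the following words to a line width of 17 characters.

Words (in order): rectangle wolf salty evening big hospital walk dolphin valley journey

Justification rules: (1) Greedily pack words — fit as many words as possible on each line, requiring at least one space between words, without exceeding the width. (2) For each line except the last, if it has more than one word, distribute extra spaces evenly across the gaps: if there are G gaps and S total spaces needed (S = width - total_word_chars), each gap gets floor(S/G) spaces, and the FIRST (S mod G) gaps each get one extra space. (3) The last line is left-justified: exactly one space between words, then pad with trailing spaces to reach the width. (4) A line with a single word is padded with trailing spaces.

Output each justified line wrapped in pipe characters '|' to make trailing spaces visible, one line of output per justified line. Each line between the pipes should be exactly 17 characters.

Line 1: ['rectangle', 'wolf'] (min_width=14, slack=3)
Line 2: ['salty', 'evening', 'big'] (min_width=17, slack=0)
Line 3: ['hospital', 'walk'] (min_width=13, slack=4)
Line 4: ['dolphin', 'valley'] (min_width=14, slack=3)
Line 5: ['journey'] (min_width=7, slack=10)

Answer: |rectangle    wolf|
|salty evening big|
|hospital     walk|
|dolphin    valley|
|journey          |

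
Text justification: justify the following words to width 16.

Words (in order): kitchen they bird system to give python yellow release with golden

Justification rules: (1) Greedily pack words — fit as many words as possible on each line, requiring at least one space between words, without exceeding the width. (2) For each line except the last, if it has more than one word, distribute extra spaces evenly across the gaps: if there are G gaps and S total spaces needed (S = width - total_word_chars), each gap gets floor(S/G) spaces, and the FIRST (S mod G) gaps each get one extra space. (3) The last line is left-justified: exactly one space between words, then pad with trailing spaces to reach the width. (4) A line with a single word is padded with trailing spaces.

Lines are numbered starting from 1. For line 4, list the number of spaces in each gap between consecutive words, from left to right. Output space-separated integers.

Line 1: ['kitchen', 'they'] (min_width=12, slack=4)
Line 2: ['bird', 'system', 'to'] (min_width=14, slack=2)
Line 3: ['give', 'python'] (min_width=11, slack=5)
Line 4: ['yellow', 'release'] (min_width=14, slack=2)
Line 5: ['with', 'golden'] (min_width=11, slack=5)

Answer: 3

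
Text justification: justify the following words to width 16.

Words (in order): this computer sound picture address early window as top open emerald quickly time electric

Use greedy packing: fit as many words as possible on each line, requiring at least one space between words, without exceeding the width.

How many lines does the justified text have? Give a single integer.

Line 1: ['this', 'computer'] (min_width=13, slack=3)
Line 2: ['sound', 'picture'] (min_width=13, slack=3)
Line 3: ['address', 'early'] (min_width=13, slack=3)
Line 4: ['window', 'as', 'top'] (min_width=13, slack=3)
Line 5: ['open', 'emerald'] (min_width=12, slack=4)
Line 6: ['quickly', 'time'] (min_width=12, slack=4)
Line 7: ['electric'] (min_width=8, slack=8)
Total lines: 7

Answer: 7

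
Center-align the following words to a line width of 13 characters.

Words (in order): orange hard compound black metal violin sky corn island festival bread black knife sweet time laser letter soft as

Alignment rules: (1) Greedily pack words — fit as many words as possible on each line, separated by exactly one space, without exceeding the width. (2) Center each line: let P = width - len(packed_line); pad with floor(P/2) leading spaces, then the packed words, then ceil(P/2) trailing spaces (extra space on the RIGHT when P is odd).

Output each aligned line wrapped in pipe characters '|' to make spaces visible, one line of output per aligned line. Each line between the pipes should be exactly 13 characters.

Line 1: ['orange', 'hard'] (min_width=11, slack=2)
Line 2: ['compound'] (min_width=8, slack=5)
Line 3: ['black', 'metal'] (min_width=11, slack=2)
Line 4: ['violin', 'sky'] (min_width=10, slack=3)
Line 5: ['corn', 'island'] (min_width=11, slack=2)
Line 6: ['festival'] (min_width=8, slack=5)
Line 7: ['bread', 'black'] (min_width=11, slack=2)
Line 8: ['knife', 'sweet'] (min_width=11, slack=2)
Line 9: ['time', 'laser'] (min_width=10, slack=3)
Line 10: ['letter', 'soft'] (min_width=11, slack=2)
Line 11: ['as'] (min_width=2, slack=11)

Answer: | orange hard |
|  compound   |
| black metal |
| violin sky  |
| corn island |
|  festival   |
| bread black |
| knife sweet |
| time laser  |
| letter soft |
|     as      |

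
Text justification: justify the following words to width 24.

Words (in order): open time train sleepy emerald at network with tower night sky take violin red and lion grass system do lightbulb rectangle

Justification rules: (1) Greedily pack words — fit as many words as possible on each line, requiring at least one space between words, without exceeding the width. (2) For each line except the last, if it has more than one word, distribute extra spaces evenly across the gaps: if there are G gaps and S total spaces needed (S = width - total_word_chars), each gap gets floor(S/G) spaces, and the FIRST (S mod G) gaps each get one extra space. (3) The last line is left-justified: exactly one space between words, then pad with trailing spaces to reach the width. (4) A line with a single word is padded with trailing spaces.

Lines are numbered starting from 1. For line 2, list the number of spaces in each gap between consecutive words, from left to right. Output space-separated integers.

Answer: 2 1 1

Derivation:
Line 1: ['open', 'time', 'train', 'sleepy'] (min_width=22, slack=2)
Line 2: ['emerald', 'at', 'network', 'with'] (min_width=23, slack=1)
Line 3: ['tower', 'night', 'sky', 'take'] (min_width=20, slack=4)
Line 4: ['violin', 'red', 'and', 'lion'] (min_width=19, slack=5)
Line 5: ['grass', 'system', 'do'] (min_width=15, slack=9)
Line 6: ['lightbulb', 'rectangle'] (min_width=19, slack=5)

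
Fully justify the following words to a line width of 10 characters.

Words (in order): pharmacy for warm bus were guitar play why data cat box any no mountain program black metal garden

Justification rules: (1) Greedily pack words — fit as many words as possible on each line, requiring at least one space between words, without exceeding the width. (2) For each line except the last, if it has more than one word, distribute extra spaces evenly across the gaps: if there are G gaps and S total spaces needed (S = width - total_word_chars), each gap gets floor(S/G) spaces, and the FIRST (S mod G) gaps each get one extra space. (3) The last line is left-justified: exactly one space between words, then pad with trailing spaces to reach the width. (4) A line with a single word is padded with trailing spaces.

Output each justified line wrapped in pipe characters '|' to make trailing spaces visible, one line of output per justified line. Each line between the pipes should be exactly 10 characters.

Answer: |pharmacy  |
|for   warm|
|bus   were|
|guitar    |
|play   why|
|data   cat|
|box any no|
|mountain  |
|program   |
|black     |
|metal     |
|garden    |

Derivation:
Line 1: ['pharmacy'] (min_width=8, slack=2)
Line 2: ['for', 'warm'] (min_width=8, slack=2)
Line 3: ['bus', 'were'] (min_width=8, slack=2)
Line 4: ['guitar'] (min_width=6, slack=4)
Line 5: ['play', 'why'] (min_width=8, slack=2)
Line 6: ['data', 'cat'] (min_width=8, slack=2)
Line 7: ['box', 'any', 'no'] (min_width=10, slack=0)
Line 8: ['mountain'] (min_width=8, slack=2)
Line 9: ['program'] (min_width=7, slack=3)
Line 10: ['black'] (min_width=5, slack=5)
Line 11: ['metal'] (min_width=5, slack=5)
Line 12: ['garden'] (min_width=6, slack=4)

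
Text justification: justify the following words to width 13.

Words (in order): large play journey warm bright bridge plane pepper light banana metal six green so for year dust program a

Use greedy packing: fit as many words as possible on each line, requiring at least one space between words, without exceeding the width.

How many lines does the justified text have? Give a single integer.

Line 1: ['large', 'play'] (min_width=10, slack=3)
Line 2: ['journey', 'warm'] (min_width=12, slack=1)
Line 3: ['bright', 'bridge'] (min_width=13, slack=0)
Line 4: ['plane', 'pepper'] (min_width=12, slack=1)
Line 5: ['light', 'banana'] (min_width=12, slack=1)
Line 6: ['metal', 'six'] (min_width=9, slack=4)
Line 7: ['green', 'so', 'for'] (min_width=12, slack=1)
Line 8: ['year', 'dust'] (min_width=9, slack=4)
Line 9: ['program', 'a'] (min_width=9, slack=4)
Total lines: 9

Answer: 9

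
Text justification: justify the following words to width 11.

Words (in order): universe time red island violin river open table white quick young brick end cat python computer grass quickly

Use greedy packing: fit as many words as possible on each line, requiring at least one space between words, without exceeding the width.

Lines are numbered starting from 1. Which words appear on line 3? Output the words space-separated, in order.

Answer: island

Derivation:
Line 1: ['universe'] (min_width=8, slack=3)
Line 2: ['time', 'red'] (min_width=8, slack=3)
Line 3: ['island'] (min_width=6, slack=5)
Line 4: ['violin'] (min_width=6, slack=5)
Line 5: ['river', 'open'] (min_width=10, slack=1)
Line 6: ['table', 'white'] (min_width=11, slack=0)
Line 7: ['quick', 'young'] (min_width=11, slack=0)
Line 8: ['brick', 'end'] (min_width=9, slack=2)
Line 9: ['cat', 'python'] (min_width=10, slack=1)
Line 10: ['computer'] (min_width=8, slack=3)
Line 11: ['grass'] (min_width=5, slack=6)
Line 12: ['quickly'] (min_width=7, slack=4)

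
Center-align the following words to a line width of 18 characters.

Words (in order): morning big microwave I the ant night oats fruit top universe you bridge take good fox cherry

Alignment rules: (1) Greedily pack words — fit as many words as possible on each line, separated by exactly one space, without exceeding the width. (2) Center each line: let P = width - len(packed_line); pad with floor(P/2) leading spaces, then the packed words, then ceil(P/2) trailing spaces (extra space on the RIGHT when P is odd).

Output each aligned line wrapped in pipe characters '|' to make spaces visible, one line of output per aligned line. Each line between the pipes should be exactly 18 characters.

Answer: |   morning big    |
| microwave I the  |
|  ant night oats  |
|fruit top universe|
| you bridge take  |
| good fox cherry  |

Derivation:
Line 1: ['morning', 'big'] (min_width=11, slack=7)
Line 2: ['microwave', 'I', 'the'] (min_width=15, slack=3)
Line 3: ['ant', 'night', 'oats'] (min_width=14, slack=4)
Line 4: ['fruit', 'top', 'universe'] (min_width=18, slack=0)
Line 5: ['you', 'bridge', 'take'] (min_width=15, slack=3)
Line 6: ['good', 'fox', 'cherry'] (min_width=15, slack=3)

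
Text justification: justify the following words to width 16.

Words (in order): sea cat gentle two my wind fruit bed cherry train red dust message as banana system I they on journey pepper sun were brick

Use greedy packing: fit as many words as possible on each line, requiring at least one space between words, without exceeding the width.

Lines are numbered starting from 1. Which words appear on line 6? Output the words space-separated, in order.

Line 1: ['sea', 'cat', 'gentle'] (min_width=14, slack=2)
Line 2: ['two', 'my', 'wind'] (min_width=11, slack=5)
Line 3: ['fruit', 'bed', 'cherry'] (min_width=16, slack=0)
Line 4: ['train', 'red', 'dust'] (min_width=14, slack=2)
Line 5: ['message', 'as'] (min_width=10, slack=6)
Line 6: ['banana', 'system', 'I'] (min_width=15, slack=1)
Line 7: ['they', 'on', 'journey'] (min_width=15, slack=1)
Line 8: ['pepper', 'sun', 'were'] (min_width=15, slack=1)
Line 9: ['brick'] (min_width=5, slack=11)

Answer: banana system I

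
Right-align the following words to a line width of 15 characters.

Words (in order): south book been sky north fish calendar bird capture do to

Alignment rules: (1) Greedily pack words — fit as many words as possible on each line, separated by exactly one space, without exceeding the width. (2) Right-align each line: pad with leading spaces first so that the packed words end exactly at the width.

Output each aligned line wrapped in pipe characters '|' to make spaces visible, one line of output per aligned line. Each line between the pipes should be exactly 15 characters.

Line 1: ['south', 'book', 'been'] (min_width=15, slack=0)
Line 2: ['sky', 'north', 'fish'] (min_width=14, slack=1)
Line 3: ['calendar', 'bird'] (min_width=13, slack=2)
Line 4: ['capture', 'do', 'to'] (min_width=13, slack=2)

Answer: |south book been|
| sky north fish|
|  calendar bird|
|  capture do to|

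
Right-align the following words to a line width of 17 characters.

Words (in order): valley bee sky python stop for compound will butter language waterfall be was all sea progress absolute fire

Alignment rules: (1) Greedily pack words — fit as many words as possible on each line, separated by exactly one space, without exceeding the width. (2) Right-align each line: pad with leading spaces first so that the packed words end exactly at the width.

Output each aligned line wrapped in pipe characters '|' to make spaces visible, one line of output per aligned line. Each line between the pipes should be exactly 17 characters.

Answer: |   valley bee sky|
|  python stop for|
|    compound will|
|  butter language|
| waterfall be was|
| all sea progress|
|    absolute fire|

Derivation:
Line 1: ['valley', 'bee', 'sky'] (min_width=14, slack=3)
Line 2: ['python', 'stop', 'for'] (min_width=15, slack=2)
Line 3: ['compound', 'will'] (min_width=13, slack=4)
Line 4: ['butter', 'language'] (min_width=15, slack=2)
Line 5: ['waterfall', 'be', 'was'] (min_width=16, slack=1)
Line 6: ['all', 'sea', 'progress'] (min_width=16, slack=1)
Line 7: ['absolute', 'fire'] (min_width=13, slack=4)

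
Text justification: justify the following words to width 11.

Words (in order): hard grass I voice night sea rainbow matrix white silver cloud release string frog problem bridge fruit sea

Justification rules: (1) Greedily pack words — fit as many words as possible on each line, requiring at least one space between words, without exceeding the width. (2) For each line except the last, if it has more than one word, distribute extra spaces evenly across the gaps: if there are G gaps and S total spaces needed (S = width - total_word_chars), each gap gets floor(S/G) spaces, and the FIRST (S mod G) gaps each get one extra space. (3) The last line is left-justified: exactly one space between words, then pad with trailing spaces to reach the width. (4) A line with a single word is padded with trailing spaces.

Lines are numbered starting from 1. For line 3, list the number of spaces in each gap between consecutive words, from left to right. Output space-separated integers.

Answer: 3

Derivation:
Line 1: ['hard', 'grass'] (min_width=10, slack=1)
Line 2: ['I', 'voice'] (min_width=7, slack=4)
Line 3: ['night', 'sea'] (min_width=9, slack=2)
Line 4: ['rainbow'] (min_width=7, slack=4)
Line 5: ['matrix'] (min_width=6, slack=5)
Line 6: ['white'] (min_width=5, slack=6)
Line 7: ['silver'] (min_width=6, slack=5)
Line 8: ['cloud'] (min_width=5, slack=6)
Line 9: ['release'] (min_width=7, slack=4)
Line 10: ['string', 'frog'] (min_width=11, slack=0)
Line 11: ['problem'] (min_width=7, slack=4)
Line 12: ['bridge'] (min_width=6, slack=5)
Line 13: ['fruit', 'sea'] (min_width=9, slack=2)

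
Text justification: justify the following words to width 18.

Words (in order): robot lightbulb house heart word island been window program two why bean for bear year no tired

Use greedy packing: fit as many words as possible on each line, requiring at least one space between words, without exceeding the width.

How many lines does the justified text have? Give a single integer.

Line 1: ['robot', 'lightbulb'] (min_width=15, slack=3)
Line 2: ['house', 'heart', 'word'] (min_width=16, slack=2)
Line 3: ['island', 'been', 'window'] (min_width=18, slack=0)
Line 4: ['program', 'two', 'why'] (min_width=15, slack=3)
Line 5: ['bean', 'for', 'bear', 'year'] (min_width=18, slack=0)
Line 6: ['no', 'tired'] (min_width=8, slack=10)
Total lines: 6

Answer: 6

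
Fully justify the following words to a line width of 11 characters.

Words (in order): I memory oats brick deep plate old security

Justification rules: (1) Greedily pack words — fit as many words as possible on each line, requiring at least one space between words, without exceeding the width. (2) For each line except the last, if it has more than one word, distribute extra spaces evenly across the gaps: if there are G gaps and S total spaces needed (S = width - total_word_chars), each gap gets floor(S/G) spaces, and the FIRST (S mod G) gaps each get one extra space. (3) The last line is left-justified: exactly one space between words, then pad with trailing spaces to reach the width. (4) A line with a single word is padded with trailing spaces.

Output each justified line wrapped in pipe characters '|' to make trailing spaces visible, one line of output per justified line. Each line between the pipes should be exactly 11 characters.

Answer: |I    memory|
|oats  brick|
|deep  plate|
|old        |
|security   |

Derivation:
Line 1: ['I', 'memory'] (min_width=8, slack=3)
Line 2: ['oats', 'brick'] (min_width=10, slack=1)
Line 3: ['deep', 'plate'] (min_width=10, slack=1)
Line 4: ['old'] (min_width=3, slack=8)
Line 5: ['security'] (min_width=8, slack=3)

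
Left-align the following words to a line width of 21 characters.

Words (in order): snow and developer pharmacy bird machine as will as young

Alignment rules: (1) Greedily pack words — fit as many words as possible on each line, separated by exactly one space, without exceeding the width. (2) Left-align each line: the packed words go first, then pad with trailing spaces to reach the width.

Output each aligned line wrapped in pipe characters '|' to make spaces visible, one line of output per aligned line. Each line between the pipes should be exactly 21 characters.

Answer: |snow and developer   |
|pharmacy bird machine|
|as will as young     |

Derivation:
Line 1: ['snow', 'and', 'developer'] (min_width=18, slack=3)
Line 2: ['pharmacy', 'bird', 'machine'] (min_width=21, slack=0)
Line 3: ['as', 'will', 'as', 'young'] (min_width=16, slack=5)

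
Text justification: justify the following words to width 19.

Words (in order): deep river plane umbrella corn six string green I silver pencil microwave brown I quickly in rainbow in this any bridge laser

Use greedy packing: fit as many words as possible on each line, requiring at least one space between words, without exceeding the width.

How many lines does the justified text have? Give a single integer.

Line 1: ['deep', 'river', 'plane'] (min_width=16, slack=3)
Line 2: ['umbrella', 'corn', 'six'] (min_width=17, slack=2)
Line 3: ['string', 'green', 'I'] (min_width=14, slack=5)
Line 4: ['silver', 'pencil'] (min_width=13, slack=6)
Line 5: ['microwave', 'brown', 'I'] (min_width=17, slack=2)
Line 6: ['quickly', 'in', 'rainbow'] (min_width=18, slack=1)
Line 7: ['in', 'this', 'any', 'bridge'] (min_width=18, slack=1)
Line 8: ['laser'] (min_width=5, slack=14)
Total lines: 8

Answer: 8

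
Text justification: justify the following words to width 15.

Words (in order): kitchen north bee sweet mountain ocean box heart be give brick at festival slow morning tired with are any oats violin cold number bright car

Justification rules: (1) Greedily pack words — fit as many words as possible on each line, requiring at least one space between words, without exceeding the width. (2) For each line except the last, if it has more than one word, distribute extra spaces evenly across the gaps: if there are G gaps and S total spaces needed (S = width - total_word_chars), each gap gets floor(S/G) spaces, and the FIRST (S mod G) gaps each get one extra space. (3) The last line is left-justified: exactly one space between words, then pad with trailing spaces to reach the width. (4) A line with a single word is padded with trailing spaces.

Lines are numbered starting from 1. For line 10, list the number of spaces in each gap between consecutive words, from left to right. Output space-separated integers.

Answer: 5

Derivation:
Line 1: ['kitchen', 'north'] (min_width=13, slack=2)
Line 2: ['bee', 'sweet'] (min_width=9, slack=6)
Line 3: ['mountain', 'ocean'] (min_width=14, slack=1)
Line 4: ['box', 'heart', 'be'] (min_width=12, slack=3)
Line 5: ['give', 'brick', 'at'] (min_width=13, slack=2)
Line 6: ['festival', 'slow'] (min_width=13, slack=2)
Line 7: ['morning', 'tired'] (min_width=13, slack=2)
Line 8: ['with', 'are', 'any'] (min_width=12, slack=3)
Line 9: ['oats', 'violin'] (min_width=11, slack=4)
Line 10: ['cold', 'number'] (min_width=11, slack=4)
Line 11: ['bright', 'car'] (min_width=10, slack=5)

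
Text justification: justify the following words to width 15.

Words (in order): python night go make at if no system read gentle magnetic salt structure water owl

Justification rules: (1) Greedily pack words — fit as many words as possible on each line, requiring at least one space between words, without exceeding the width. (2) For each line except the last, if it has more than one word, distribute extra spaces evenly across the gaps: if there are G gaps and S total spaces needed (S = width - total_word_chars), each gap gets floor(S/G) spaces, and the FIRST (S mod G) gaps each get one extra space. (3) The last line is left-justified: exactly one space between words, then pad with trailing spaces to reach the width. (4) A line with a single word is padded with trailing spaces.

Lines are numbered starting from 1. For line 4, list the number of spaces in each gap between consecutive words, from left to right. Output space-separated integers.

Line 1: ['python', 'night', 'go'] (min_width=15, slack=0)
Line 2: ['make', 'at', 'if', 'no'] (min_width=13, slack=2)
Line 3: ['system', 'read'] (min_width=11, slack=4)
Line 4: ['gentle', 'magnetic'] (min_width=15, slack=0)
Line 5: ['salt', 'structure'] (min_width=14, slack=1)
Line 6: ['water', 'owl'] (min_width=9, slack=6)

Answer: 1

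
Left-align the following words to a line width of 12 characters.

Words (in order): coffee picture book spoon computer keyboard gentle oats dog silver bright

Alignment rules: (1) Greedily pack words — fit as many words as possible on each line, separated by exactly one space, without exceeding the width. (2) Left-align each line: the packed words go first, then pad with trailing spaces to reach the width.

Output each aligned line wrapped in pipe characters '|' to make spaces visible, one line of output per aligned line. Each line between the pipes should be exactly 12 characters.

Line 1: ['coffee'] (min_width=6, slack=6)
Line 2: ['picture', 'book'] (min_width=12, slack=0)
Line 3: ['spoon'] (min_width=5, slack=7)
Line 4: ['computer'] (min_width=8, slack=4)
Line 5: ['keyboard'] (min_width=8, slack=4)
Line 6: ['gentle', 'oats'] (min_width=11, slack=1)
Line 7: ['dog', 'silver'] (min_width=10, slack=2)
Line 8: ['bright'] (min_width=6, slack=6)

Answer: |coffee      |
|picture book|
|spoon       |
|computer    |
|keyboard    |
|gentle oats |
|dog silver  |
|bright      |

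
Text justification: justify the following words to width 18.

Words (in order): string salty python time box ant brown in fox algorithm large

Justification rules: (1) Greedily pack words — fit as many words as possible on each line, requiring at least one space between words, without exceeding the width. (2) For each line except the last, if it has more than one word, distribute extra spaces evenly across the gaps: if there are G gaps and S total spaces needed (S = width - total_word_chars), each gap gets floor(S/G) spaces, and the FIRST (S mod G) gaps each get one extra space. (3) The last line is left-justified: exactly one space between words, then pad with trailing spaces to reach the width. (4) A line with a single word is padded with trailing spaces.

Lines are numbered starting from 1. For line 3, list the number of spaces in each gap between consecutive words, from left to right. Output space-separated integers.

Line 1: ['string', 'salty'] (min_width=12, slack=6)
Line 2: ['python', 'time', 'box'] (min_width=15, slack=3)
Line 3: ['ant', 'brown', 'in', 'fox'] (min_width=16, slack=2)
Line 4: ['algorithm', 'large'] (min_width=15, slack=3)

Answer: 2 2 1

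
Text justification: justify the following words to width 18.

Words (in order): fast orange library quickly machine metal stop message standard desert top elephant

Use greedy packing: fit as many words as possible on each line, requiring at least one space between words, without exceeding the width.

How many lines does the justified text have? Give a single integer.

Line 1: ['fast', 'orange'] (min_width=11, slack=7)
Line 2: ['library', 'quickly'] (min_width=15, slack=3)
Line 3: ['machine', 'metal', 'stop'] (min_width=18, slack=0)
Line 4: ['message', 'standard'] (min_width=16, slack=2)
Line 5: ['desert', 'top'] (min_width=10, slack=8)
Line 6: ['elephant'] (min_width=8, slack=10)
Total lines: 6

Answer: 6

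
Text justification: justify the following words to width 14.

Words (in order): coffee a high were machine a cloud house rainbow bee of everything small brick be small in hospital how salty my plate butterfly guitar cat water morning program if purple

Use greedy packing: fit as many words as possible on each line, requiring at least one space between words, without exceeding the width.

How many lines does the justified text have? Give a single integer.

Line 1: ['coffee', 'a', 'high'] (min_width=13, slack=1)
Line 2: ['were', 'machine', 'a'] (min_width=14, slack=0)
Line 3: ['cloud', 'house'] (min_width=11, slack=3)
Line 4: ['rainbow', 'bee', 'of'] (min_width=14, slack=0)
Line 5: ['everything'] (min_width=10, slack=4)
Line 6: ['small', 'brick', 'be'] (min_width=14, slack=0)
Line 7: ['small', 'in'] (min_width=8, slack=6)
Line 8: ['hospital', 'how'] (min_width=12, slack=2)
Line 9: ['salty', 'my', 'plate'] (min_width=14, slack=0)
Line 10: ['butterfly'] (min_width=9, slack=5)
Line 11: ['guitar', 'cat'] (min_width=10, slack=4)
Line 12: ['water', 'morning'] (min_width=13, slack=1)
Line 13: ['program', 'if'] (min_width=10, slack=4)
Line 14: ['purple'] (min_width=6, slack=8)
Total lines: 14

Answer: 14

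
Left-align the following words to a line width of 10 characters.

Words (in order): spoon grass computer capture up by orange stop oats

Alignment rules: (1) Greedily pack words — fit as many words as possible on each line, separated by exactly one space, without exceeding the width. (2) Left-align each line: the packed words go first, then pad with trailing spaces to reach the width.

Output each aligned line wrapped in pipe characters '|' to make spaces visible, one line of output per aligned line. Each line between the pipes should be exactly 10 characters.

Line 1: ['spoon'] (min_width=5, slack=5)
Line 2: ['grass'] (min_width=5, slack=5)
Line 3: ['computer'] (min_width=8, slack=2)
Line 4: ['capture', 'up'] (min_width=10, slack=0)
Line 5: ['by', 'orange'] (min_width=9, slack=1)
Line 6: ['stop', 'oats'] (min_width=9, slack=1)

Answer: |spoon     |
|grass     |
|computer  |
|capture up|
|by orange |
|stop oats |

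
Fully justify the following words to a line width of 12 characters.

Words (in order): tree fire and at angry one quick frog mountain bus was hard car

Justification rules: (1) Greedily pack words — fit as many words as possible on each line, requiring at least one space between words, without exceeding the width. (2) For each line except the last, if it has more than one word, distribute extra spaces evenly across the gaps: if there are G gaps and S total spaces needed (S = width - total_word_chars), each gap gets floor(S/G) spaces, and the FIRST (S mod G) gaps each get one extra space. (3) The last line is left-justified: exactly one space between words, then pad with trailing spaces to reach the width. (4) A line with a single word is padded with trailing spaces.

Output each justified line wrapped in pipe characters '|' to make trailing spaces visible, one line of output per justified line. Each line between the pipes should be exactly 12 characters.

Line 1: ['tree', 'fire'] (min_width=9, slack=3)
Line 2: ['and', 'at', 'angry'] (min_width=12, slack=0)
Line 3: ['one', 'quick'] (min_width=9, slack=3)
Line 4: ['frog'] (min_width=4, slack=8)
Line 5: ['mountain', 'bus'] (min_width=12, slack=0)
Line 6: ['was', 'hard', 'car'] (min_width=12, slack=0)

Answer: |tree    fire|
|and at angry|
|one    quick|
|frog        |
|mountain bus|
|was hard car|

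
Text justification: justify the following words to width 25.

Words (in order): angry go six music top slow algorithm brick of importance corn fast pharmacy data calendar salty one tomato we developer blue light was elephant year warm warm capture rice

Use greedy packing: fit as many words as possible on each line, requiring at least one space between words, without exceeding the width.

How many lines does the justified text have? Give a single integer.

Answer: 8

Derivation:
Line 1: ['angry', 'go', 'six', 'music', 'top'] (min_width=22, slack=3)
Line 2: ['slow', 'algorithm', 'brick', 'of'] (min_width=23, slack=2)
Line 3: ['importance', 'corn', 'fast'] (min_width=20, slack=5)
Line 4: ['pharmacy', 'data', 'calendar'] (min_width=22, slack=3)
Line 5: ['salty', 'one', 'tomato', 'we'] (min_width=19, slack=6)
Line 6: ['developer', 'blue', 'light', 'was'] (min_width=24, slack=1)
Line 7: ['elephant', 'year', 'warm', 'warm'] (min_width=23, slack=2)
Line 8: ['capture', 'rice'] (min_width=12, slack=13)
Total lines: 8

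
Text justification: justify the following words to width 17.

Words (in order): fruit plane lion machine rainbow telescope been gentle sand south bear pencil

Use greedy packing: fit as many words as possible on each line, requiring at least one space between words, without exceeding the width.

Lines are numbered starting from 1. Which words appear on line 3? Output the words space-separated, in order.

Line 1: ['fruit', 'plane', 'lion'] (min_width=16, slack=1)
Line 2: ['machine', 'rainbow'] (min_width=15, slack=2)
Line 3: ['telescope', 'been'] (min_width=14, slack=3)
Line 4: ['gentle', 'sand', 'south'] (min_width=17, slack=0)
Line 5: ['bear', 'pencil'] (min_width=11, slack=6)

Answer: telescope been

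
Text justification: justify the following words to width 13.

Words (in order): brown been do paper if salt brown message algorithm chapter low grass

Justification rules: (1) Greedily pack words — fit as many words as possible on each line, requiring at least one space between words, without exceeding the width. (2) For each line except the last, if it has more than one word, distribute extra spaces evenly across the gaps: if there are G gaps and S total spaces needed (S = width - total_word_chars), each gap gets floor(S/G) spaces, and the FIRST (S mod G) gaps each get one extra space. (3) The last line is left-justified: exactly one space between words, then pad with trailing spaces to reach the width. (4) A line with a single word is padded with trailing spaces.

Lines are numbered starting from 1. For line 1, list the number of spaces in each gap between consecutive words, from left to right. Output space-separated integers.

Line 1: ['brown', 'been', 'do'] (min_width=13, slack=0)
Line 2: ['paper', 'if', 'salt'] (min_width=13, slack=0)
Line 3: ['brown', 'message'] (min_width=13, slack=0)
Line 4: ['algorithm'] (min_width=9, slack=4)
Line 5: ['chapter', 'low'] (min_width=11, slack=2)
Line 6: ['grass'] (min_width=5, slack=8)

Answer: 1 1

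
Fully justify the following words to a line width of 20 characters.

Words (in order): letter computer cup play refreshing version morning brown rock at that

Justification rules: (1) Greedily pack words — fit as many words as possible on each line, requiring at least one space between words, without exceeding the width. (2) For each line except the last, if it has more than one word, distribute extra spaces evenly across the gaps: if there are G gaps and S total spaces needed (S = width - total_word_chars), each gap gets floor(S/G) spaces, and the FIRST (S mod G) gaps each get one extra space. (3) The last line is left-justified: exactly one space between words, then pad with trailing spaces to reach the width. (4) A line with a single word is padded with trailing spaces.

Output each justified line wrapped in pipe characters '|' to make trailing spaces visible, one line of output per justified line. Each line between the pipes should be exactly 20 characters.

Answer: |letter  computer cup|
|play      refreshing|
|version      morning|
|brown rock at that  |

Derivation:
Line 1: ['letter', 'computer', 'cup'] (min_width=19, slack=1)
Line 2: ['play', 'refreshing'] (min_width=15, slack=5)
Line 3: ['version', 'morning'] (min_width=15, slack=5)
Line 4: ['brown', 'rock', 'at', 'that'] (min_width=18, slack=2)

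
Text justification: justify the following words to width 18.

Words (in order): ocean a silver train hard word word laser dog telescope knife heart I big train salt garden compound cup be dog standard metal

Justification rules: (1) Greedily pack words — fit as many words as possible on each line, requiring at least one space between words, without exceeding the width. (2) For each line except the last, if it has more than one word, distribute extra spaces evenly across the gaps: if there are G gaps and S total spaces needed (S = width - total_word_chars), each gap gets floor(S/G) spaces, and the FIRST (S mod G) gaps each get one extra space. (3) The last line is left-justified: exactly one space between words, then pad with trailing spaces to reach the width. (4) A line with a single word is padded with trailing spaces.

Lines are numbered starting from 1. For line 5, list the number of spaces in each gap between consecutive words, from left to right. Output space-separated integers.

Answer: 2 1 1

Derivation:
Line 1: ['ocean', 'a', 'silver'] (min_width=14, slack=4)
Line 2: ['train', 'hard', 'word'] (min_width=15, slack=3)
Line 3: ['word', 'laser', 'dog'] (min_width=14, slack=4)
Line 4: ['telescope', 'knife'] (min_width=15, slack=3)
Line 5: ['heart', 'I', 'big', 'train'] (min_width=17, slack=1)
Line 6: ['salt', 'garden'] (min_width=11, slack=7)
Line 7: ['compound', 'cup', 'be'] (min_width=15, slack=3)
Line 8: ['dog', 'standard', 'metal'] (min_width=18, slack=0)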